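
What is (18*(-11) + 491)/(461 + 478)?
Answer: 293/939 ≈ 0.31203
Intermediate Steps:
(18*(-11) + 491)/(461 + 478) = (-198 + 491)/939 = 293*(1/939) = 293/939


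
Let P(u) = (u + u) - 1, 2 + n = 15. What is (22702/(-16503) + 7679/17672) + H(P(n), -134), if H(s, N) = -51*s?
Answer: -372116758607/291641016 ≈ -1275.9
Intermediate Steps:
n = 13 (n = -2 + 15 = 13)
P(u) = -1 + 2*u (P(u) = 2*u - 1 = -1 + 2*u)
(22702/(-16503) + 7679/17672) + H(P(n), -134) = (22702/(-16503) + 7679/17672) - 51*(-1 + 2*13) = (22702*(-1/16503) + 7679*(1/17672)) - 51*(-1 + 26) = (-22702/16503 + 7679/17672) - 51*25 = -274463207/291641016 - 1275 = -372116758607/291641016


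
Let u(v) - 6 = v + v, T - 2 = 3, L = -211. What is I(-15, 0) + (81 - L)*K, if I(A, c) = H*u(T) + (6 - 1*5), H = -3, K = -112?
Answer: -32751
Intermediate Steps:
T = 5 (T = 2 + 3 = 5)
u(v) = 6 + 2*v (u(v) = 6 + (v + v) = 6 + 2*v)
I(A, c) = -47 (I(A, c) = -3*(6 + 2*5) + (6 - 1*5) = -3*(6 + 10) + (6 - 5) = -3*16 + 1 = -48 + 1 = -47)
I(-15, 0) + (81 - L)*K = -47 + (81 - 1*(-211))*(-112) = -47 + (81 + 211)*(-112) = -47 + 292*(-112) = -47 - 32704 = -32751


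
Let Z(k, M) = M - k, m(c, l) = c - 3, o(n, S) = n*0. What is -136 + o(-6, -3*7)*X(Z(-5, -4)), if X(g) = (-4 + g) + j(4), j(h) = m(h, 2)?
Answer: -136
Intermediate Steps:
o(n, S) = 0
m(c, l) = -3 + c
j(h) = -3 + h
X(g) = -3 + g (X(g) = (-4 + g) + (-3 + 4) = (-4 + g) + 1 = -3 + g)
-136 + o(-6, -3*7)*X(Z(-5, -4)) = -136 + 0*(-3 + (-4 - 1*(-5))) = -136 + 0*(-3 + (-4 + 5)) = -136 + 0*(-3 + 1) = -136 + 0*(-2) = -136 + 0 = -136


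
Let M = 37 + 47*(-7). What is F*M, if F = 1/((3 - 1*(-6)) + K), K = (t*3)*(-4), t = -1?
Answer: -292/21 ≈ -13.905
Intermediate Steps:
M = -292 (M = 37 - 329 = -292)
K = 12 (K = -1*3*(-4) = -3*(-4) = 12)
F = 1/21 (F = 1/((3 - 1*(-6)) + 12) = 1/((3 + 6) + 12) = 1/(9 + 12) = 1/21 ≈ 0.047619)
F*M = (1/21)*(-292) = -292/21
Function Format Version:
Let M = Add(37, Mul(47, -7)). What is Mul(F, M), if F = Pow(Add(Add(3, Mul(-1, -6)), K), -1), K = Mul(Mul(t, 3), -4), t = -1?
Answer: Rational(-292, 21) ≈ -13.905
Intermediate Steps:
M = -292 (M = Add(37, -329) = -292)
K = 12 (K = Mul(Mul(-1, 3), -4) = Mul(-3, -4) = 12)
F = Rational(1, 21) (F = Pow(Add(Add(3, Mul(-1, -6)), 12), -1) = Pow(Add(Add(3, 6), 12), -1) = Pow(Add(9, 12), -1) = Pow(21, -1) = Rational(1, 21) ≈ 0.047619)
Mul(F, M) = Mul(Rational(1, 21), -292) = Rational(-292, 21)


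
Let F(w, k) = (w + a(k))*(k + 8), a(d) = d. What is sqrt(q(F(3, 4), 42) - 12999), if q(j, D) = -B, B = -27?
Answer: 2*I*sqrt(3243) ≈ 113.89*I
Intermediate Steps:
F(w, k) = (8 + k)*(k + w) (F(w, k) = (w + k)*(k + 8) = (k + w)*(8 + k) = (8 + k)*(k + w))
q(j, D) = 27 (q(j, D) = -1*(-27) = 27)
sqrt(q(F(3, 4), 42) - 12999) = sqrt(27 - 12999) = sqrt(-12972) = 2*I*sqrt(3243)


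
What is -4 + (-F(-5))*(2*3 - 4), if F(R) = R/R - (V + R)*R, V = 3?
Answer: 14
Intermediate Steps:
F(R) = 1 - R*(3 + R) (F(R) = R/R - (3 + R)*R = 1 - R*(3 + R))
-4 + (-F(-5))*(2*3 - 4) = -4 + (-(1 - 1*(-5)² - 3*(-5)))*(2*3 - 4) = -4 + (-(1 - 1*25 + 15))*(6 - 4) = -4 - (1 - 25 + 15)*2 = -4 - 1*(-9)*2 = -4 + 9*2 = -4 + 18 = 14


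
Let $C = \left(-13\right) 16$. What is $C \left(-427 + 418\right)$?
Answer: $1872$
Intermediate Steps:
$C = -208$
$C \left(-427 + 418\right) = - 208 \left(-427 + 418\right) = \left(-208\right) \left(-9\right) = 1872$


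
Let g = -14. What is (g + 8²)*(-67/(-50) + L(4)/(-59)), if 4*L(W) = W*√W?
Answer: 3853/59 ≈ 65.305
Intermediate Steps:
L(W) = W^(3/2)/4 (L(W) = (W*√W)/4 = W^(3/2)/4)
(g + 8²)*(-67/(-50) + L(4)/(-59)) = (-14 + 8²)*(-67/(-50) + (4^(3/2)/4)/(-59)) = (-14 + 64)*(-67*(-1/50) + ((¼)*8)*(-1/59)) = 50*(67/50 + 2*(-1/59)) = 50*(67/50 - 2/59) = 50*(3853/2950) = 3853/59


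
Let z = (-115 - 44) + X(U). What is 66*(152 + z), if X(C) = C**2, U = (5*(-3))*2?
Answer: 58938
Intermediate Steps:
U = -30 (U = -15*2 = -30)
z = 741 (z = (-115 - 44) + (-30)**2 = -159 + 900 = 741)
66*(152 + z) = 66*(152 + 741) = 66*893 = 58938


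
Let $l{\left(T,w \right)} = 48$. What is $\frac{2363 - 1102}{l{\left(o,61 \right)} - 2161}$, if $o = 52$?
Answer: $- \frac{1261}{2113} \approx -0.59678$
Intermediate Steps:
$\frac{2363 - 1102}{l{\left(o,61 \right)} - 2161} = \frac{2363 - 1102}{48 - 2161} = \frac{1261}{-2113} = 1261 \left(- \frac{1}{2113}\right) = - \frac{1261}{2113}$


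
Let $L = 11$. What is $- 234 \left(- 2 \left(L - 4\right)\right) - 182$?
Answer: $3094$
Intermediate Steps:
$- 234 \left(- 2 \left(L - 4\right)\right) - 182 = - 234 \left(- 2 \left(11 - 4\right)\right) - 182 = - 234 \left(\left(-2\right) 7\right) - 182 = \left(-234\right) \left(-14\right) - 182 = 3276 - 182 = 3094$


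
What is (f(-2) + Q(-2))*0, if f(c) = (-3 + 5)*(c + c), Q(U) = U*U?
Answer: 0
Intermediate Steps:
Q(U) = U²
f(c) = 4*c (f(c) = 2*(2*c) = 4*c)
(f(-2) + Q(-2))*0 = (4*(-2) + (-2)²)*0 = (-8 + 4)*0 = -4*0 = 0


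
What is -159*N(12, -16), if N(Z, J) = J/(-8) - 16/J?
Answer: -477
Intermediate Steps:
N(Z, J) = -16/J - J/8 (N(Z, J) = J*(-⅛) - 16/J = -J/8 - 16/J = -16/J - J/8)
-159*N(12, -16) = -159*(-16/(-16) - ⅛*(-16)) = -159*(-16*(-1/16) + 2) = -159*(1 + 2) = -159*3 = -477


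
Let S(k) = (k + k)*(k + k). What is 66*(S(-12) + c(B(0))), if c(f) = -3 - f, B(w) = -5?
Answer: 38148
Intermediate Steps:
S(k) = 4*k² (S(k) = (2*k)*(2*k) = 4*k²)
66*(S(-12) + c(B(0))) = 66*(4*(-12)² + (-3 - 1*(-5))) = 66*(4*144 + (-3 + 5)) = 66*(576 + 2) = 66*578 = 38148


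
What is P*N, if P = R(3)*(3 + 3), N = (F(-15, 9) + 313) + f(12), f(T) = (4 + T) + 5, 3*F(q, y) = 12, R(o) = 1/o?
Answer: 676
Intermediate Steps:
R(o) = 1/o
F(q, y) = 4 (F(q, y) = (⅓)*12 = 4)
f(T) = 9 + T
N = 338 (N = (4 + 313) + (9 + 12) = 317 + 21 = 338)
P = 2 (P = (3 + 3)/3 = (⅓)*6 = 2)
P*N = 2*338 = 676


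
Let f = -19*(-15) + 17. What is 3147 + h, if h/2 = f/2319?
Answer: 7298497/2319 ≈ 3147.3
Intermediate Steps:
f = 302 (f = 285 + 17 = 302)
h = 604/2319 (h = 2*(302/2319) = 604/2319 ≈ 0.26046)
3147 + h = 3147 + 604/2319 = 7298497/2319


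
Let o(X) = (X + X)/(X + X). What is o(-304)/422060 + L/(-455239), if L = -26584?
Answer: 11220498279/192138172340 ≈ 0.058398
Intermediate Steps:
o(X) = 1 (o(X) = (2*X)/((2*X)) = (2*X)*(1/(2*X)) = 1)
o(-304)/422060 + L/(-455239) = 1/422060 - 26584/(-455239) = 1*(1/422060) - 26584*(-1/455239) = 1/422060 + 26584/455239 = 11220498279/192138172340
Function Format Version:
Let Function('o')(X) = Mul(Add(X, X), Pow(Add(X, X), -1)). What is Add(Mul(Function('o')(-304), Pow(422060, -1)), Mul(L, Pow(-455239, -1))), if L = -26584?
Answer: Rational(11220498279, 192138172340) ≈ 0.058398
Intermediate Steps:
Function('o')(X) = 1 (Function('o')(X) = Mul(Mul(2, X), Pow(Mul(2, X), -1)) = Mul(Mul(2, X), Mul(Rational(1, 2), Pow(X, -1))) = 1)
Add(Mul(Function('o')(-304), Pow(422060, -1)), Mul(L, Pow(-455239, -1))) = Add(Mul(1, Pow(422060, -1)), Mul(-26584, Pow(-455239, -1))) = Add(Mul(1, Rational(1, 422060)), Mul(-26584, Rational(-1, 455239))) = Add(Rational(1, 422060), Rational(26584, 455239)) = Rational(11220498279, 192138172340)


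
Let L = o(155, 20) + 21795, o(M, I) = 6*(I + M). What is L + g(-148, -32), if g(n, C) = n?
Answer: 22697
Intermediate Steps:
o(M, I) = 6*I + 6*M
L = 22845 (L = (6*20 + 6*155) + 21795 = (120 + 930) + 21795 = 1050 + 21795 = 22845)
L + g(-148, -32) = 22845 - 148 = 22697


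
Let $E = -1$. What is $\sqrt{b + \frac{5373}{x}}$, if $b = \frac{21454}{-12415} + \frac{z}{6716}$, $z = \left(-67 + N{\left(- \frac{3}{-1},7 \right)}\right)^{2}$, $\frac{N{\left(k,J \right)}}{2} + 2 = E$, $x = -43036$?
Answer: $\frac{i \sqrt{9999308109446448065}}{3072178655} \approx 1.0293 i$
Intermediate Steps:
$N{\left(k,J \right)} = -6$ ($N{\left(k,J \right)} = -4 + 2 \left(-1\right) = -4 - 2 = -6$)
$z = 5329$ ($z = \left(-67 - 6\right)^{2} = \left(-73\right)^{2} = 5329$)
$b = - \frac{1067473}{1142180}$ ($b = \frac{21454}{-12415} + \frac{5329}{6716} = 21454 \left(- \frac{1}{12415}\right) + 5329 \cdot \frac{1}{6716} = - \frac{21454}{12415} + \frac{73}{92} = - \frac{1067473}{1142180} \approx -0.93459$)
$\sqrt{b + \frac{5373}{x}} = \sqrt{- \frac{1067473}{1142180} + \frac{5373}{-43036}} = \sqrt{- \frac{1067473}{1142180} + 5373 \left(- \frac{1}{43036}\right)} = \sqrt{- \frac{1067473}{1142180} - \frac{5373}{43036}} = \sqrt{- \frac{3254793823}{3072178655}} = \frac{i \sqrt{9999308109446448065}}{3072178655}$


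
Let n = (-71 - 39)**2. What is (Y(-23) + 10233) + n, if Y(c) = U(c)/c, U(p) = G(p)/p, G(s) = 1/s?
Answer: 271725610/12167 ≈ 22333.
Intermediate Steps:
U(p) = p**(-2) (U(p) = 1/(p*p) = p**(-2))
n = 12100 (n = (-110)**2 = 12100)
Y(c) = c**(-3) (Y(c) = 1/(c**2*c) = c**(-3))
(Y(-23) + 10233) + n = ((-23)**(-3) + 10233) + 12100 = (-1/12167 + 10233) + 12100 = 124504910/12167 + 12100 = 271725610/12167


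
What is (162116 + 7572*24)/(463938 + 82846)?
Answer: 85961/136696 ≈ 0.62885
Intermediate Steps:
(162116 + 7572*24)/(463938 + 82846) = (162116 + 181728)/546784 = 343844*(1/546784) = 85961/136696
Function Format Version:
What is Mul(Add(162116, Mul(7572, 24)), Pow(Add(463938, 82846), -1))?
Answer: Rational(85961, 136696) ≈ 0.62885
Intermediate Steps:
Mul(Add(162116, Mul(7572, 24)), Pow(Add(463938, 82846), -1)) = Mul(Add(162116, 181728), Pow(546784, -1)) = Mul(343844, Rational(1, 546784)) = Rational(85961, 136696)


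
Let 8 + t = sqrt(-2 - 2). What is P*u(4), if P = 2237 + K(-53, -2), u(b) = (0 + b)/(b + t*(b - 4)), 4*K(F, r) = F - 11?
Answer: 2221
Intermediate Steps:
t = -8 + 2*I (t = -8 + sqrt(-2 - 2) = -8 + sqrt(-4) = -8 + 2*I ≈ -8.0 + 2.0*I)
K(F, r) = -11/4 + F/4 (K(F, r) = (F - 11)/4 = (-11 + F)/4 = -11/4 + F/4)
u(b) = b/(b + (-8 + 2*I)*(-4 + b)) (u(b) = (0 + b)/(b + (-8 + 2*I)*(b - 4)) = b/(b + (-8 + 2*I)*(-4 + b)))
P = 2221 (P = 2237 + (-11/4 + (1/4)*(-53)) = 2237 + (-11/4 - 53/4) = 2237 - 16 = 2221)
P*u(4) = 2221*(4/(32 + 4 - 8*I - 2*4*(4 - I))) = 2221*(4/(32 + 4 - 8*I + (-32 + 8*I))) = 2221*(4/4) = 2221*(4*(1/4)) = 2221*1 = 2221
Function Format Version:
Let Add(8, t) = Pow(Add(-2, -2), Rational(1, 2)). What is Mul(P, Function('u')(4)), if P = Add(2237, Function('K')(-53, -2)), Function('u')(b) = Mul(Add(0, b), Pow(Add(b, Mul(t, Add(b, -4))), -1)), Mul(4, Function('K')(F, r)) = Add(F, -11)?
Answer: 2221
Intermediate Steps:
t = Add(-8, Mul(2, I)) (t = Add(-8, Pow(Add(-2, -2), Rational(1, 2))) = Add(-8, Pow(-4, Rational(1, 2))) = Add(-8, Mul(2, I)) ≈ Add(-8.0000, Mul(2.0000, I)))
Function('K')(F, r) = Add(Rational(-11, 4), Mul(Rational(1, 4), F)) (Function('K')(F, r) = Mul(Rational(1, 4), Add(F, -11)) = Mul(Rational(1, 4), Add(-11, F)) = Add(Rational(-11, 4), Mul(Rational(1, 4), F)))
Function('u')(b) = Mul(b, Pow(Add(b, Mul(Add(-8, Mul(2, I)), Add(-4, b))), -1)) (Function('u')(b) = Mul(Add(0, b), Pow(Add(b, Mul(Add(-8, Mul(2, I)), Add(b, -4))), -1)) = Mul(b, Pow(Add(b, Mul(Add(-8, Mul(2, I)), Add(-4, b))), -1)))
P = 2221 (P = Add(2237, Add(Rational(-11, 4), Mul(Rational(1, 4), -53))) = Add(2237, Add(Rational(-11, 4), Rational(-53, 4))) = Add(2237, -16) = 2221)
Mul(P, Function('u')(4)) = Mul(2221, Mul(4, Pow(Add(32, 4, Mul(-8, I), Mul(-2, 4, Add(4, Mul(-1, I)))), -1))) = Mul(2221, Mul(4, Pow(Add(32, 4, Mul(-8, I), Add(-32, Mul(8, I))), -1))) = Mul(2221, Mul(4, Pow(4, -1))) = Mul(2221, Mul(4, Rational(1, 4))) = Mul(2221, 1) = 2221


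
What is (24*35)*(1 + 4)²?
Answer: 21000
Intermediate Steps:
(24*35)*(1 + 4)² = 840*5² = 840*25 = 21000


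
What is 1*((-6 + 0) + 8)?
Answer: 2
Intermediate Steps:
1*((-6 + 0) + 8) = 1*(-6 + 8) = 1*2 = 2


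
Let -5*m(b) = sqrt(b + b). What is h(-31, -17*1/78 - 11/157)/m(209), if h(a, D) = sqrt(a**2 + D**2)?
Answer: -5*sqrt(60245645954890)/5118828 ≈ -7.5816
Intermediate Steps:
m(b) = -sqrt(2)*sqrt(b)/5 (m(b) = -sqrt(b + b)/5 = -sqrt(2)*sqrt(b)/5)
h(a, D) = sqrt(D**2 + a**2)
h(-31, -17*1/78 - 11/157)/m(209) = sqrt((-17*1/78 - 11/157)**2 + (-31)**2)/((-sqrt(2)*sqrt(209)/5)) = sqrt((-17*1/78 - 11*1/157)**2 + 961)/((-sqrt(418)/5)) = sqrt((-17/78 - 11/157)**2 + 961)*(-5*sqrt(418)/418) = sqrt((-3527/12246)**2 + 961)*(-5*sqrt(418)/418) = sqrt(12439729/149964516 + 961)*(-5*sqrt(418)/418) = sqrt(144128339605/149964516)*(-5*sqrt(418)/418) = (sqrt(144128339605)/12246)*(-5*sqrt(418)/418) = -5*sqrt(60245645954890)/5118828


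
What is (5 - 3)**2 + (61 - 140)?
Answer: -75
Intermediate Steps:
(5 - 3)**2 + (61 - 140) = 2**2 - 79 = 4 - 79 = -75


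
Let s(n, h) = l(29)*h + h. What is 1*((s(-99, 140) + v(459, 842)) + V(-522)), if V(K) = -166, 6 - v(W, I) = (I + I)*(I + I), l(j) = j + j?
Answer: -2827756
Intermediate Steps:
l(j) = 2*j
v(W, I) = 6 - 4*I**2 (v(W, I) = 6 - (I + I)*(I + I) = 6 - 2*I*2*I = 6 - 4*I**2)
s(n, h) = 59*h (s(n, h) = (2*29)*h + h = 58*h + h = 59*h)
1*((s(-99, 140) + v(459, 842)) + V(-522)) = 1*((59*140 + (6 - 4*842**2)) - 166) = 1*((8260 + (6 - 4*708964)) - 166) = 1*((8260 + (6 - 2835856)) - 166) = 1*((8260 - 2835850) - 166) = 1*(-2827590 - 166) = 1*(-2827756) = -2827756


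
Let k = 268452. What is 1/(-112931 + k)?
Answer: 1/155521 ≈ 6.4300e-6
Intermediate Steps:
1/(-112931 + k) = 1/(-112931 + 268452) = 1/155521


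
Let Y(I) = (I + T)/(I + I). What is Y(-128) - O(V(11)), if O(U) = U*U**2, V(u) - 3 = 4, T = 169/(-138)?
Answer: -12099671/35328 ≈ -342.50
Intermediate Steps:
T = -169/138 (T = 169*(-1/138) = -169/138 ≈ -1.2246)
V(u) = 7 (V(u) = 3 + 4 = 7)
O(U) = U**3
Y(I) = (-169/138 + I)/(2*I) (Y(I) = (I - 169/138)/(I + I) = (-169/138 + I)/((2*I)) = (-169/138 + I)*(1/(2*I)) = (-169/138 + I)/(2*I))
Y(-128) - O(V(11)) = (1/276)*(-169 + 138*(-128))/(-128) - 1*7**3 = (1/276)*(-1/128)*(-169 - 17664) - 1*343 = (1/276)*(-1/128)*(-17833) - 343 = 17833/35328 - 343 = -12099671/35328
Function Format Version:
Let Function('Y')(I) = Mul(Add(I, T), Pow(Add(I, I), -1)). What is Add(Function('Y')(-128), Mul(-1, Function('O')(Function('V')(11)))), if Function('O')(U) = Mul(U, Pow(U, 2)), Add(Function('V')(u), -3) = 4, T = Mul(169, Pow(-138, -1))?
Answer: Rational(-12099671, 35328) ≈ -342.50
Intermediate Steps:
T = Rational(-169, 138) (T = Mul(169, Rational(-1, 138)) = Rational(-169, 138) ≈ -1.2246)
Function('V')(u) = 7 (Function('V')(u) = Add(3, 4) = 7)
Function('O')(U) = Pow(U, 3)
Function('Y')(I) = Mul(Rational(1, 2), Pow(I, -1), Add(Rational(-169, 138), I)) (Function('Y')(I) = Mul(Add(I, Rational(-169, 138)), Pow(Add(I, I), -1)) = Mul(Add(Rational(-169, 138), I), Pow(Mul(2, I), -1)) = Mul(Add(Rational(-169, 138), I), Mul(Rational(1, 2), Pow(I, -1))) = Mul(Rational(1, 2), Pow(I, -1), Add(Rational(-169, 138), I)))
Add(Function('Y')(-128), Mul(-1, Function('O')(Function('V')(11)))) = Add(Mul(Rational(1, 276), Pow(-128, -1), Add(-169, Mul(138, -128))), Mul(-1, Pow(7, 3))) = Add(Mul(Rational(1, 276), Rational(-1, 128), Add(-169, -17664)), Mul(-1, 343)) = Add(Mul(Rational(1, 276), Rational(-1, 128), -17833), -343) = Add(Rational(17833, 35328), -343) = Rational(-12099671, 35328)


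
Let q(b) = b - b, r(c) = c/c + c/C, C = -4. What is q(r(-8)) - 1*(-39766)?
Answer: 39766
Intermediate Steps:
r(c) = 1 - c/4 (r(c) = c/c + c/(-4) = 1 + c*(-1/4) = 1 - c/4)
q(b) = 0
q(r(-8)) - 1*(-39766) = 0 - 1*(-39766) = 0 + 39766 = 39766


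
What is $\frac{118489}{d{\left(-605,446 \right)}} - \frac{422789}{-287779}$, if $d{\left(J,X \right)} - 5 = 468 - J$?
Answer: $\frac{4936344639}{44317966} \approx 111.38$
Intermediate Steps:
$d{\left(J,X \right)} = 473 - J$ ($d{\left(J,X \right)} = 5 - \left(-468 + J\right) = 473 - J$)
$\frac{118489}{d{\left(-605,446 \right)}} - \frac{422789}{-287779} = \frac{118489}{473 - -605} - \frac{422789}{-287779} = \frac{118489}{473 + 605} - - \frac{422789}{287779} = \frac{118489}{1078} + \frac{422789}{287779} = 118489 \cdot \frac{1}{1078} + \frac{422789}{287779} = \frac{16927}{154} + \frac{422789}{287779} = \frac{4936344639}{44317966}$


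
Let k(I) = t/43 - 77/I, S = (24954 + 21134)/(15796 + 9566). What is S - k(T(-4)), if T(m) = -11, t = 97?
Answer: -4056146/545283 ≈ -7.4386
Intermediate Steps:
S = 23044/12681 (S = 46088/25362 = 46088*(1/25362) = 23044/12681 ≈ 1.8172)
k(I) = 97/43 - 77/I
S - k(T(-4)) = 23044/12681 - (97/43 - 77/(-11)) = 23044/12681 - (97/43 - 77*(-1/11)) = 23044/12681 - (97/43 + 7) = 23044/12681 - 1*398/43 = 23044/12681 - 398/43 = -4056146/545283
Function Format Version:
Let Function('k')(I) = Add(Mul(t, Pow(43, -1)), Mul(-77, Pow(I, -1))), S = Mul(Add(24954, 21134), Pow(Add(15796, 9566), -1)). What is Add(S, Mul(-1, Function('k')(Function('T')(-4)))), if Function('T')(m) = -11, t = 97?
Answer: Rational(-4056146, 545283) ≈ -7.4386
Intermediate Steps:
S = Rational(23044, 12681) (S = Mul(46088, Pow(25362, -1)) = Mul(46088, Rational(1, 25362)) = Rational(23044, 12681) ≈ 1.8172)
Function('k')(I) = Add(Rational(97, 43), Mul(-77, Pow(I, -1))) (Function('k')(I) = Add(Mul(97, Pow(43, -1)), Mul(-77, Pow(I, -1))) = Add(Mul(97, Rational(1, 43)), Mul(-77, Pow(I, -1))) = Add(Rational(97, 43), Mul(-77, Pow(I, -1))))
Add(S, Mul(-1, Function('k')(Function('T')(-4)))) = Add(Rational(23044, 12681), Mul(-1, Add(Rational(97, 43), Mul(-77, Pow(-11, -1))))) = Add(Rational(23044, 12681), Mul(-1, Add(Rational(97, 43), Mul(-77, Rational(-1, 11))))) = Add(Rational(23044, 12681), Mul(-1, Add(Rational(97, 43), 7))) = Add(Rational(23044, 12681), Mul(-1, Rational(398, 43))) = Add(Rational(23044, 12681), Rational(-398, 43)) = Rational(-4056146, 545283)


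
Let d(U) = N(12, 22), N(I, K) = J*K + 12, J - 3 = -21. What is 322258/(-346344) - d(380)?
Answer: 66336919/173172 ≈ 383.07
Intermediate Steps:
J = -18 (J = 3 - 21 = -18)
N(I, K) = 12 - 18*K (N(I, K) = -18*K + 12 = 12 - 18*K)
d(U) = -384 (d(U) = 12 - 18*22 = 12 - 396 = -384)
322258/(-346344) - d(380) = 322258/(-346344) - 1*(-384) = 322258*(-1/346344) + 384 = -161129/173172 + 384 = 66336919/173172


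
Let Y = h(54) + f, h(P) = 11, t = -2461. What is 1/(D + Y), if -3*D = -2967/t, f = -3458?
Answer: -107/368872 ≈ -0.00029007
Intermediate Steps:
Y = -3447 (Y = 11 - 3458 = -3447)
D = -43/107 (D = -(-989)/(-2461) = -(-989)*(-1)/2461 = -1/3*129/107 = -43/107 ≈ -0.40187)
1/(D + Y) = 1/(-43/107 - 3447) = 1/(-368872/107) = -107/368872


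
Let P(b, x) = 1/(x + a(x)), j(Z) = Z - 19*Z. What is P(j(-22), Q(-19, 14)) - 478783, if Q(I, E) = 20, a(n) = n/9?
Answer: -95756591/200 ≈ -4.7878e+5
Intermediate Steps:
a(n) = n/9 (a(n) = n*(1/9) = n/9)
j(Z) = -18*Z
P(b, x) = 9/(10*x) (P(b, x) = 1/(x + x/9) = 1/(10*x/9) = 9/(10*x))
P(j(-22), Q(-19, 14)) - 478783 = (9/10)/20 - 478783 = (9/10)*(1/20) - 478783 = 9/200 - 478783 = -95756591/200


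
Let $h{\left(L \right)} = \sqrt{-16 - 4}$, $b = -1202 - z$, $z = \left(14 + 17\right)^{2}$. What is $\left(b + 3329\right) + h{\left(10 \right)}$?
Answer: $1166 + 2 i \sqrt{5} \approx 1166.0 + 4.4721 i$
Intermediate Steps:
$z = 961$ ($z = 31^{2} = 961$)
$b = -2163$ ($b = -1202 - 961 = -2163$)
$h{\left(L \right)} = 2 i \sqrt{5}$ ($h{\left(L \right)} = \sqrt{-20} = 2 i \sqrt{5}$)
$\left(b + 3329\right) + h{\left(10 \right)} = \left(-2163 + 3329\right) + 2 i \sqrt{5} = 1166 + 2 i \sqrt{5}$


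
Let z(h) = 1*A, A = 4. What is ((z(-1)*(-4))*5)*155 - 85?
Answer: -12485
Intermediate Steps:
z(h) = 4 (z(h) = 1*4 = 4)
((z(-1)*(-4))*5)*155 - 85 = ((4*(-4))*5)*155 - 85 = -16*5*155 - 85 = -80*155 - 85 = -12400 - 85 = -12485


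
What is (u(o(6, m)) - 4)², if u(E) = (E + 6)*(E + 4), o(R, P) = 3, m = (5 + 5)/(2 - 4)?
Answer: 3481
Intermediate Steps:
m = -5 (m = 10/(-2) = 10*(-½) = -5)
u(E) = (4 + E)*(6 + E) (u(E) = (6 + E)*(4 + E) = (4 + E)*(6 + E))
(u(o(6, m)) - 4)² = ((24 + 3² + 10*3) - 4)² = ((24 + 9 + 30) - 4)² = (63 - 4)² = 59² = 3481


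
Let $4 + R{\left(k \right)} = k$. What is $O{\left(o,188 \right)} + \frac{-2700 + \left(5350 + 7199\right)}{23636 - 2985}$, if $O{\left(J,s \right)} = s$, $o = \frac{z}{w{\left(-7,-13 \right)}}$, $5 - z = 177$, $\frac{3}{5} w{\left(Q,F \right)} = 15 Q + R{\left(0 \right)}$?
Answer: $\frac{3892237}{20651} \approx 188.48$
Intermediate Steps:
$R{\left(k \right)} = -4 + k$
$w{\left(Q,F \right)} = - \frac{20}{3} + 25 Q$ ($w{\left(Q,F \right)} = \frac{5 \left(15 Q + \left(-4 + 0\right)\right)}{3} = \frac{5 \left(15 Q - 4\right)}{3} = \frac{5 \left(-4 + 15 Q\right)}{3} = - \frac{20}{3} + 25 Q$)
$z = -172$ ($z = 5 - 177 = -172$)
$o = \frac{516}{545}$ ($o = - \frac{172}{- \frac{20}{3} + 25 \left(-7\right)} = - \frac{172}{- \frac{20}{3} - 175} = - \frac{172}{- \frac{545}{3}} = \left(-172\right) \left(- \frac{3}{545}\right) = \frac{516}{545} \approx 0.94679$)
$O{\left(o,188 \right)} + \frac{-2700 + \left(5350 + 7199\right)}{23636 - 2985} = 188 + \frac{-2700 + \left(5350 + 7199\right)}{23636 - 2985} = 188 + \frac{-2700 + 12549}{20651} = 188 + 9849 \cdot \frac{1}{20651} = 188 + \frac{9849}{20651} = \frac{3892237}{20651}$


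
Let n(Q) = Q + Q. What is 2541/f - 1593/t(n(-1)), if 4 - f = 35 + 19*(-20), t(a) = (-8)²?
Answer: -393333/22336 ≈ -17.610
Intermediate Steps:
n(Q) = 2*Q
t(a) = 64
f = 349 (f = 4 - (35 + 19*(-20)) = 4 - (35 - 380) = 4 - 1*(-345) = 4 + 345 = 349)
2541/f - 1593/t(n(-1)) = 2541/349 - 1593/64 = -393333/22336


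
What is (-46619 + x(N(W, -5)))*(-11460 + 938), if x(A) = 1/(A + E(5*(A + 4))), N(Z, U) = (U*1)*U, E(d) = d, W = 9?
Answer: 41694629769/85 ≈ 4.9053e+8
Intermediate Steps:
N(Z, U) = U**2 (N(Z, U) = U*U = U**2)
x(A) = 1/(20 + 6*A) (x(A) = 1/(A + 5*(A + 4)) = 1/(A + 5*(4 + A)) = 1/(A + (20 + 5*A)) = 1/(20 + 6*A))
(-46619 + x(N(W, -5)))*(-11460 + 938) = (-46619 + 1/(2*(10 + 3*(-5)**2)))*(-11460 + 938) = (-46619 + 1/(2*(10 + 3*25)))*(-10522) = (-46619 + 1/(2*(10 + 75)))*(-10522) = (-46619 + (1/2)/85)*(-10522) = (-46619 + (1/2)*(1/85))*(-10522) = (-46619 + 1/170)*(-10522) = -7925229/170*(-10522) = 41694629769/85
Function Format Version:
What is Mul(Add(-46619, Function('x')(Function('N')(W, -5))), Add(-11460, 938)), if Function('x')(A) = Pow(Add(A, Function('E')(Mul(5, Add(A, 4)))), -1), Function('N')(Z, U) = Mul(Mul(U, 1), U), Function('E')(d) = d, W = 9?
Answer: Rational(41694629769, 85) ≈ 4.9053e+8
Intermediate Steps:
Function('N')(Z, U) = Pow(U, 2) (Function('N')(Z, U) = Mul(U, U) = Pow(U, 2))
Function('x')(A) = Pow(Add(20, Mul(6, A)), -1) (Function('x')(A) = Pow(Add(A, Mul(5, Add(A, 4))), -1) = Pow(Add(A, Mul(5, Add(4, A))), -1) = Pow(Add(A, Add(20, Mul(5, A))), -1) = Pow(Add(20, Mul(6, A)), -1))
Mul(Add(-46619, Function('x')(Function('N')(W, -5))), Add(-11460, 938)) = Mul(Add(-46619, Mul(Rational(1, 2), Pow(Add(10, Mul(3, Pow(-5, 2))), -1))), Add(-11460, 938)) = Mul(Add(-46619, Mul(Rational(1, 2), Pow(Add(10, Mul(3, 25)), -1))), -10522) = Mul(Add(-46619, Mul(Rational(1, 2), Pow(Add(10, 75), -1))), -10522) = Mul(Add(-46619, Mul(Rational(1, 2), Pow(85, -1))), -10522) = Mul(Add(-46619, Mul(Rational(1, 2), Rational(1, 85))), -10522) = Mul(Add(-46619, Rational(1, 170)), -10522) = Mul(Rational(-7925229, 170), -10522) = Rational(41694629769, 85)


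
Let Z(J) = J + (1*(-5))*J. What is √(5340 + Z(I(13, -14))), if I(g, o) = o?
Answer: 2*√1349 ≈ 73.458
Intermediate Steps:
Z(J) = -4*J (Z(J) = J - 5*J = -4*J)
√(5340 + Z(I(13, -14))) = √(5340 - 4*(-14)) = √(5340 + 56) = √5396 = 2*√1349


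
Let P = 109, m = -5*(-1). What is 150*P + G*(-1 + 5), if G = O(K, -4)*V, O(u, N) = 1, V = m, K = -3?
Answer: 16370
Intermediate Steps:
m = 5
V = 5
G = 5 (G = 1*5 = 5)
150*P + G*(-1 + 5) = 150*109 + 5*(-1 + 5) = 16350 + 5*4 = 16350 + 20 = 16370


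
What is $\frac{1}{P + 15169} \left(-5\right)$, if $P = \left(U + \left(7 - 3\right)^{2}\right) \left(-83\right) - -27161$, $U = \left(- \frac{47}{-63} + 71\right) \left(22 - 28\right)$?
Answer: $- \frac{105}{1611362} \approx -6.5162 \cdot 10^{-5}$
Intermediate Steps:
$U = - \frac{9040}{21}$ ($U = \left(\left(-47\right) \left(- \frac{1}{63}\right) + 71\right) \left(-6\right) = \left(\frac{47}{63} + 71\right) \left(-6\right) = \frac{4520}{63} \left(-6\right) = - \frac{9040}{21} \approx -430.48$)
$P = \frac{1292813}{21}$ ($P = \left(- \frac{9040}{21} + \left(7 - 3\right)^{2}\right) \left(-83\right) - -27161 = \left(- \frac{9040}{21} + 4^{2}\right) \left(-83\right) + 27161 = \left(- \frac{9040}{21} + 16\right) \left(-83\right) + 27161 = \left(- \frac{8704}{21}\right) \left(-83\right) + 27161 = \frac{722432}{21} + 27161 = \frac{1292813}{21} \approx 61563.0$)
$\frac{1}{P + 15169} \left(-5\right) = \frac{1}{\frac{1292813}{21} + 15169} \left(-5\right) = \frac{1}{\frac{1611362}{21}} \left(-5\right) = \frac{21}{1611362} \left(-5\right) = - \frac{105}{1611362}$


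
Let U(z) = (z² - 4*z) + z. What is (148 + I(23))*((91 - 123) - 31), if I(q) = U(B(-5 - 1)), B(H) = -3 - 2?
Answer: -11844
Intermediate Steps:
B(H) = -5
U(z) = z² - 3*z
I(q) = 40 (I(q) = -5*(-3 - 5) = -5*(-8) = 40)
(148 + I(23))*((91 - 123) - 31) = (148 + 40)*((91 - 123) - 31) = 188*(-32 - 31) = 188*(-63) = -11844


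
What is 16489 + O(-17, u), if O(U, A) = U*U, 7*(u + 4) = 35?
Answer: 16778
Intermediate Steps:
u = 1 (u = -4 + (1/7)*35 = -4 + 5 = 1)
O(U, A) = U**2
16489 + O(-17, u) = 16489 + (-17)**2 = 16489 + 289 = 16778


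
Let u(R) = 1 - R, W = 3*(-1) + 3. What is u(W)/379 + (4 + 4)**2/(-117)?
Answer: -24139/44343 ≈ -0.54437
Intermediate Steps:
W = 0 (W = -3 + 3 = 0)
u(W)/379 + (4 + 4)**2/(-117) = (1 - 1*0)/379 + (4 + 4)**2/(-117) = (1 + 0)*(1/379) + 8**2*(-1/117) = 1*(1/379) + 64*(-1/117) = 1/379 - 64/117 = -24139/44343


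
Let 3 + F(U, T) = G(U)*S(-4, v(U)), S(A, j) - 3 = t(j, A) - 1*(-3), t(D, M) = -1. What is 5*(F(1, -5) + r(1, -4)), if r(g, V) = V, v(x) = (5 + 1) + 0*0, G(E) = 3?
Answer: 40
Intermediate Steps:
v(x) = 6 (v(x) = 6 + 0 = 6)
S(A, j) = 5 (S(A, j) = 3 + (-1 - 1*(-3)) = 3 + (-1 + 3) = 3 + 2 = 5)
F(U, T) = 12 (F(U, T) = -3 + 3*5 = -3 + 15 = 12)
5*(F(1, -5) + r(1, -4)) = 5*(12 - 4) = 5*8 = 40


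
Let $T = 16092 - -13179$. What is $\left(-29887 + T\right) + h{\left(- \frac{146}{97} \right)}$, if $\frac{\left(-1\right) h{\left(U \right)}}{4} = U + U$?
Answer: $- \frac{58584}{97} \approx -603.96$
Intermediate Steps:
$h{\left(U \right)} = - 8 U$ ($h{\left(U \right)} = - 4 \left(U + U\right) = - 4 \cdot 2 U = - 8 U$)
$T = 29271$ ($T = 16092 + 13179 = 29271$)
$\left(-29887 + T\right) + h{\left(- \frac{146}{97} \right)} = \left(-29887 + 29271\right) - 8 \left(- \frac{146}{97}\right) = -616 - 8 \left(\left(-146\right) \frac{1}{97}\right) = -616 - - \frac{1168}{97} = -616 + \frac{1168}{97} = - \frac{58584}{97}$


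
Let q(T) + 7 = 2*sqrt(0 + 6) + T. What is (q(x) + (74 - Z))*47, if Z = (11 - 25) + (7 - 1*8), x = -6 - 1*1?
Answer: 3525 + 94*sqrt(6) ≈ 3755.3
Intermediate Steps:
x = -7 (x = -6 - 1 = -7)
Z = -15 (Z = -14 + (7 - 8) = -14 - 1 = -15)
q(T) = -7 + T + 2*sqrt(6) (q(T) = -7 + (2*sqrt(0 + 6) + T) = -7 + (2*sqrt(6) + T) = -7 + (T + 2*sqrt(6)) = -7 + T + 2*sqrt(6))
(q(x) + (74 - Z))*47 = ((-7 - 7 + 2*sqrt(6)) + (74 - 1*(-15)))*47 = ((-14 + 2*sqrt(6)) + (74 + 15))*47 = ((-14 + 2*sqrt(6)) + 89)*47 = (75 + 2*sqrt(6))*47 = 3525 + 94*sqrt(6)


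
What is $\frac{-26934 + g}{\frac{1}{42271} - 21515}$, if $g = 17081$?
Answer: $\frac{416496163}{909460564} \approx 0.45796$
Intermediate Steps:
$\frac{-26934 + g}{\frac{1}{42271} - 21515} = \frac{-26934 + 17081}{\frac{1}{42271} - 21515} = - \frac{9853}{\frac{1}{42271} - 21515} = - \frac{9853}{- \frac{909460564}{42271}} = \left(-9853\right) \left(- \frac{42271}{909460564}\right) = \frac{416496163}{909460564}$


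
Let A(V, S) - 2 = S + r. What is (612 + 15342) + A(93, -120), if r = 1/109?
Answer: 1726125/109 ≈ 15836.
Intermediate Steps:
r = 1/109 ≈ 0.0091743
A(V, S) = 219/109 + S (A(V, S) = 2 + (S + 1/109) = 2 + (1/109 + S) = 219/109 + S)
(612 + 15342) + A(93, -120) = (612 + 15342) + (219/109 - 120) = 15954 - 12861/109 = 1726125/109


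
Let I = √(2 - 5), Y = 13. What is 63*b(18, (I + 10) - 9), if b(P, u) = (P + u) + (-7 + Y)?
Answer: 1575 + 63*I*√3 ≈ 1575.0 + 109.12*I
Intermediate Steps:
I = I*√3 (I = √(-3) = I*√3 ≈ 1.732*I)
b(P, u) = 6 + P + u (b(P, u) = (P + u) + (-7 + 13) = (P + u) + 6 = 6 + P + u)
63*b(18, (I + 10) - 9) = 63*(6 + 18 + ((I*√3 + 10) - 9)) = 63*(6 + 18 + ((10 + I*√3) - 9)) = 63*(6 + 18 + (1 + I*√3)) = 63*(25 + I*√3) = 1575 + 63*I*√3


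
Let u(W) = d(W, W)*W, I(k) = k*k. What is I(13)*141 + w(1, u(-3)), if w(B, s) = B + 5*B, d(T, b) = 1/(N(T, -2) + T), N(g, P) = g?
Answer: 23835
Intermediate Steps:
d(T, b) = 1/(2*T) (d(T, b) = 1/(T + T) = 1/(2*T))
I(k) = k²
u(W) = ½ (u(W) = (1/(2*W))*W = ½)
w(B, s) = 6*B
I(13)*141 + w(1, u(-3)) = 13²*141 + 6*1 = 169*141 + 6 = 23829 + 6 = 23835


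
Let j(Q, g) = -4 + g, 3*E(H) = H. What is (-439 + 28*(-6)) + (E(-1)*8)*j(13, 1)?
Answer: -599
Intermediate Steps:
E(H) = H/3
(-439 + 28*(-6)) + (E(-1)*8)*j(13, 1) = (-439 + 28*(-6)) + (((⅓)*(-1))*8)*(-4 + 1) = (-439 - 168) - ⅓*8*(-3) = -607 - 8/3*(-3) = -607 + 8 = -599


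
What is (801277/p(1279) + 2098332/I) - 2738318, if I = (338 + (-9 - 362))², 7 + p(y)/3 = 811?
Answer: -798524277443/291852 ≈ -2.7361e+6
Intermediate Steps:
p(y) = 2412 (p(y) = -21 + 3*811 = -21 + 2433 = 2412)
I = 1089 (I = (338 - 371)² = (-33)² = 1089)
(801277/p(1279) + 2098332/I) - 2738318 = (801277/2412 + 2098332/1089) - 2738318 = (801277*(1/2412) + 2098332*(1/1089)) - 2738318 = (801277/2412 + 233148/121) - 2738318 = 659307493/291852 - 2738318 = -798524277443/291852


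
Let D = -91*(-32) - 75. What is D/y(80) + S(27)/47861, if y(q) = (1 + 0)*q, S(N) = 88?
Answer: 12344427/348080 ≈ 35.464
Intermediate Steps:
D = 2837 (D = 2912 - 75 = 2837)
y(q) = q (y(q) = 1*q = q)
D/y(80) + S(27)/47861 = 2837/80 + 88/47861 = 2837*(1/80) + 88*(1/47861) = 2837/80 + 8/4351 = 12344427/348080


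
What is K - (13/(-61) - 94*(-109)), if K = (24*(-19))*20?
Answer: -1181313/61 ≈ -19366.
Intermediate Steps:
K = -9120 (K = -456*20 = -9120)
K - (13/(-61) - 94*(-109)) = -9120 - (13/(-61) - 94*(-109)) = -9120 - (13*(-1/61) + 10246) = -9120 - (-13/61 + 10246) = -9120 - 1*624993/61 = -9120 - 624993/61 = -1181313/61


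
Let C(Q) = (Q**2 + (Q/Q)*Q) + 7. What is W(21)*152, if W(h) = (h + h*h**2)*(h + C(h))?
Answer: 691323360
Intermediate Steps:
C(Q) = 7 + Q + Q**2 (C(Q) = (Q**2 + 1*Q) + 7 = (Q**2 + Q) + 7 = (Q + Q**2) + 7 = 7 + Q + Q**2)
W(h) = (h + h**3)*(7 + h**2 + 2*h) (W(h) = (h + h*h**2)*(h + (7 + h + h**2)) = (h + h**3)*(7 + h**2 + 2*h))
W(21)*152 = (21*(7 + 21**4 + 2*21 + 2*21**3 + 8*21**2))*152 = (21*(7 + 194481 + 42 + 2*9261 + 8*441))*152 = (21*(7 + 194481 + 42 + 18522 + 3528))*152 = (21*216580)*152 = 4548180*152 = 691323360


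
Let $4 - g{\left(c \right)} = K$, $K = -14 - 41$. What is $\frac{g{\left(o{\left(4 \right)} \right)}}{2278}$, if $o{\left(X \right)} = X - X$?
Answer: $\frac{59}{2278} \approx 0.0259$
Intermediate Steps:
$o{\left(X \right)} = 0$
$K = -55$ ($K = -14 - 41 = -55$)
$g{\left(c \right)} = 59$ ($g{\left(c \right)} = 4 - -55 = 4 + 55 = 59$)
$\frac{g{\left(o{\left(4 \right)} \right)}}{2278} = \frac{59}{2278}$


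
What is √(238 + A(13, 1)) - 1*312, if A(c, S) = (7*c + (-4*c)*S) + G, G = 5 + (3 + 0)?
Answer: -312 + √285 ≈ -295.12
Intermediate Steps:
G = 8 (G = 5 + 3 = 8)
A(c, S) = 8 + 7*c - 4*S*c (A(c, S) = (7*c + (-4*c)*S) + 8 = (7*c - 4*S*c) + 8 = 8 + 7*c - 4*S*c)
√(238 + A(13, 1)) - 1*312 = √(238 + (8 + 7*13 - 4*1*13)) - 1*312 = √(238 + (8 + 91 - 52)) - 312 = √(238 + 47) - 312 = √285 - 312 = -312 + √285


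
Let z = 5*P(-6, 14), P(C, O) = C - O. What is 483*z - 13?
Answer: -48313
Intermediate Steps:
z = -100 (z = 5*(-6 - 1*14) = 5*(-6 - 14) = 5*(-20) = -100)
483*z - 13 = 483*(-100) - 13 = -48300 - 13 = -48313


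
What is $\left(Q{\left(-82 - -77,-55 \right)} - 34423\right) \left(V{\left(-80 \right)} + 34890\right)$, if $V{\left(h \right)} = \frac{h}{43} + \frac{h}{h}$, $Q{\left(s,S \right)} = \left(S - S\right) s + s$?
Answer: $- \frac{51650021724}{43} \approx -1.2012 \cdot 10^{9}$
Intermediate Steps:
$Q{\left(s,S \right)} = s$ ($Q{\left(s,S \right)} = 0 s + s = 0 + s = s$)
$V{\left(h \right)} = 1 + \frac{h}{43}$ ($V{\left(h \right)} = h \frac{1}{43} + 1 = \frac{h}{43} + 1 = 1 + \frac{h}{43}$)
$\left(Q{\left(-82 - -77,-55 \right)} - 34423\right) \left(V{\left(-80 \right)} + 34890\right) = \left(\left(-82 - -77\right) - 34423\right) \left(\left(1 + \frac{1}{43} \left(-80\right)\right) + 34890\right) = \left(\left(-82 + 77\right) - 34423\right) \left(\left(1 - \frac{80}{43}\right) + 34890\right) = \left(-5 - 34423\right) \left(- \frac{37}{43} + 34890\right) = \left(-34428\right) \frac{1500233}{43} = - \frac{51650021724}{43}$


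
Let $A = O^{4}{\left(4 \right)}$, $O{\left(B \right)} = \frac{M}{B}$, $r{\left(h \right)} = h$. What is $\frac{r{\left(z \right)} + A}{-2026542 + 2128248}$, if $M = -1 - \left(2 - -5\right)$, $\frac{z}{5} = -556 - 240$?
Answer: $- \frac{1982}{50853} \approx -0.038975$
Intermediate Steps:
$z = -3980$ ($z = 5 \left(-556 - 240\right) = 5 \left(-796\right) = -3980$)
$M = -8$ ($M = -1 - \left(2 + 5\right) = -1 - 7 = -8$)
$O{\left(B \right)} = - \frac{8}{B}$
$A = 16$ ($A = \left(- \frac{8}{4}\right)^{4} = \left(\left(-8\right) \frac{1}{4}\right)^{4} = \left(-2\right)^{4} = 16$)
$\frac{r{\left(z \right)} + A}{-2026542 + 2128248} = \frac{-3980 + 16}{-2026542 + 2128248} = - \frac{3964}{101706} = \left(-3964\right) \frac{1}{101706} = - \frac{1982}{50853}$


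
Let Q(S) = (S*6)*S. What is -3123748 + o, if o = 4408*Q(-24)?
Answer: 12110300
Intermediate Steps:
Q(S) = 6*S² (Q(S) = (6*S)*S = 6*S²)
o = 15234048 (o = 4408*(6*(-24)²) = 4408*(6*576) = 4408*3456 = 15234048)
-3123748 + o = -3123748 + 15234048 = 12110300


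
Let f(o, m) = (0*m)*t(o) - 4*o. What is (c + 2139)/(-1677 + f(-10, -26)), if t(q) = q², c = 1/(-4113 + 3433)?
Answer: -1454519/1113160 ≈ -1.3067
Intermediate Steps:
c = -1/680 (c = 1/(-680) = -1/680 ≈ -0.0014706)
f(o, m) = -4*o (f(o, m) = (0*m)*o² - 4*o = 0*o² - 4*o = 0 - 4*o = -4*o)
(c + 2139)/(-1677 + f(-10, -26)) = (-1/680 + 2139)/(-1677 - 4*(-10)) = 1454519/(680*(-1677 + 40)) = (1454519/680)/(-1637) = (1454519/680)*(-1/1637) = -1454519/1113160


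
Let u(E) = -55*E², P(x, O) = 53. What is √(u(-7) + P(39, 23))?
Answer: I*√2642 ≈ 51.4*I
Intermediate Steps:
√(u(-7) + P(39, 23)) = √(-55*(-7)² + 53) = √(-55*49 + 53) = √(-2695 + 53) = √(-2642) = I*√2642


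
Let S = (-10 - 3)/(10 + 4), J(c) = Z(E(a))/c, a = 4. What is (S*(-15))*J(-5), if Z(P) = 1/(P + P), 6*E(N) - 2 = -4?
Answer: 117/28 ≈ 4.1786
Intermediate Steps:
E(N) = -⅓ (E(N) = ⅓ + (⅙)*(-4) = ⅓ - ⅔ = -⅓)
Z(P) = 1/(2*P)
J(c) = -3/(2*c) (J(c) = (1/(2*(-⅓)))/c = ((½)*(-3))/c = -3/(2*c))
S = -13/14 ≈ -0.92857
(S*(-15))*J(-5) = (-13/14*(-15))*(-3/2/(-5)) = 195*(-3/2*(-⅕))/14 = (195/14)*(3/10) = 117/28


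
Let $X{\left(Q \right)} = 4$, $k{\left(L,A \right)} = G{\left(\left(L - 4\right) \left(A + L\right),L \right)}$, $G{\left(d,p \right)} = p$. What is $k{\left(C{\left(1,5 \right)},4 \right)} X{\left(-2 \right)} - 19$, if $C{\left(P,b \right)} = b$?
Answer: $1$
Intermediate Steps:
$k{\left(L,A \right)} = L$
$k{\left(C{\left(1,5 \right)},4 \right)} X{\left(-2 \right)} - 19 = 5 \cdot 4 - 19 = 20 - 19 = 1$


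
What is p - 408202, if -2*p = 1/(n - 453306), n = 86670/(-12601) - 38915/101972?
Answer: -237771336906546666388/582484497643787 ≈ -4.0820e+5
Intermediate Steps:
n = -9328281155/1284949172 (n = 86670*(-1/12601) - 38915*1/101972 = -86670/12601 - 38915/101972 = -9328281155/1284949172 ≈ -7.2597)
p = 642474586/582484497643787 (p = -1/(2*(-9328281155/1284949172 - 453306)) = -1/(2*(-582484497643787/1284949172)) = -½*(-1284949172/582484497643787) = 642474586/582484497643787 ≈ 1.1030e-6)
p - 408202 = 642474586/582484497643787 - 408202 = -237771336906546666388/582484497643787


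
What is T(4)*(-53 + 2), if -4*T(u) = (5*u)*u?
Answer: 1020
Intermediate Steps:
T(u) = -5*u²/4 (T(u) = -5*u*u/4 = -5*u²/4)
T(4)*(-53 + 2) = (-5/4*4²)*(-53 + 2) = -5/4*16*(-51) = -20*(-51) = 1020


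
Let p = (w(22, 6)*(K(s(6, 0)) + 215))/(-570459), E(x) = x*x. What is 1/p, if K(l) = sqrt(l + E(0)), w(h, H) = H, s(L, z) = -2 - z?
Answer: -40882895/92454 + 190153*I*sqrt(2)/92454 ≈ -442.2 + 2.9087*I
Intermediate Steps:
E(x) = x**2
K(l) = sqrt(l) (K(l) = sqrt(l + 0**2) = sqrt(l + 0) = sqrt(l))
p = -430/190153 - 2*I*sqrt(2)/190153 (p = (6*(sqrt(-2 - 1*0) + 215))/(-570459) = (6*(sqrt(-2 + 0) + 215))*(-1/570459) = (6*(sqrt(-2) + 215))*(-1/570459) = (6*(I*sqrt(2) + 215))*(-1/570459) = (6*(215 + I*sqrt(2)))*(-1/570459) = (1290 + 6*I*sqrt(2))*(-1/570459) = -430/190153 - 2*I*sqrt(2)/190153 ≈ -0.0022613 - 1.4874e-5*I)
1/p = 1/(-430/190153 - 2*I*sqrt(2)/190153)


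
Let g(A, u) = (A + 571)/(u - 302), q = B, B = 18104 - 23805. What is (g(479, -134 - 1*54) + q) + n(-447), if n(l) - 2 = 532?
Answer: -36184/7 ≈ -5169.1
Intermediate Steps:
n(l) = 534 (n(l) = 2 + 532 = 534)
B = -5701
q = -5701
g(A, u) = (571 + A)/(-302 + u)
(g(479, -134 - 1*54) + q) + n(-447) = ((571 + 479)/(-302 + (-134 - 1*54)) - 5701) + 534 = (1050/(-302 + (-134 - 54)) - 5701) + 534 = (1050/(-302 - 188) - 5701) + 534 = (1050/(-490) - 5701) + 534 = (-1/490*1050 - 5701) + 534 = (-15/7 - 5701) + 534 = -39922/7 + 534 = -36184/7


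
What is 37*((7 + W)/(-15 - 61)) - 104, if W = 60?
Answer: -10383/76 ≈ -136.62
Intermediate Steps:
37*((7 + W)/(-15 - 61)) - 104 = 37*((7 + 60)/(-15 - 61)) - 104 = 37*(67/(-76)) - 104 = 37*(67*(-1/76)) - 104 = 37*(-67/76) - 104 = -2479/76 - 104 = -10383/76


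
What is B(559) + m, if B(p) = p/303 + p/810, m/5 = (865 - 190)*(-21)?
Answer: -5798076361/81810 ≈ -70873.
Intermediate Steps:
m = -70875 (m = 5*((865 - 190)*(-21)) = 5*(675*(-21)) = 5*(-14175) = -70875)
B(p) = 371*p/81810 (B(p) = p*(1/303) + p*(1/810) = p/303 + p/810 = 371*p/81810)
B(559) + m = (371/81810)*559 - 70875 = 207389/81810 - 70875 = -5798076361/81810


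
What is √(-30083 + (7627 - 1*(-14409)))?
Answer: I*√8047 ≈ 89.705*I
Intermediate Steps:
√(-30083 + (7627 - 1*(-14409))) = √(-30083 + (7627 + 14409)) = √(-30083 + 22036) = √(-8047) = I*√8047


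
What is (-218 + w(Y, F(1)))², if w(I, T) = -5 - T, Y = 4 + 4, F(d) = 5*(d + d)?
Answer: 54289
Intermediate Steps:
F(d) = 10*d (F(d) = 5*(2*d) = 10*d)
Y = 8
(-218 + w(Y, F(1)))² = (-218 + (-5 - 10))² = (-218 - 15)² = (-233)² = 54289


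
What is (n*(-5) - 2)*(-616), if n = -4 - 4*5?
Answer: -72688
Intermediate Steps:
n = -24 (n = -4 - 20 = -24)
(n*(-5) - 2)*(-616) = (-24*(-5) - 2)*(-616) = (120 - 2)*(-616) = 118*(-616) = -72688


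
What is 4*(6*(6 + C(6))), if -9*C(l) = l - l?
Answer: 144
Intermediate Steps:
C(l) = 0 (C(l) = -(l - l)/9 = -⅑*0 = 0)
4*(6*(6 + C(6))) = 4*(6*(6 + 0)) = 4*(6*6) = 4*36 = 144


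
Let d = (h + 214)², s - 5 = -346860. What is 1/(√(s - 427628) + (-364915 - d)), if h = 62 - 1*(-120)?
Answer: -521731/272204010844 - I*√774483/272204010844 ≈ -1.9167e-6 - 3.233e-9*I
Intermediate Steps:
s = -346855 (s = 5 - 346860 = -346855)
h = 182 (h = 62 + 120 = 182)
d = 156816 (d = (182 + 214)² = 396² = 156816)
1/(√(s - 427628) + (-364915 - d)) = 1/(√(-346855 - 427628) + (-364915 - 1*156816)) = 1/(√(-774483) + (-364915 - 156816)) = 1/(I*√774483 - 521731) = 1/(-521731 + I*√774483)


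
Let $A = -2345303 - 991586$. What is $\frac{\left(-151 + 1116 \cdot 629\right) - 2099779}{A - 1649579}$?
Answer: $\frac{698983}{2493234} \approx 0.28035$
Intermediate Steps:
$A = -3336889$
$\frac{\left(-151 + 1116 \cdot 629\right) - 2099779}{A - 1649579} = \frac{\left(-151 + 1116 \cdot 629\right) - 2099779}{-3336889 - 1649579} = \frac{\left(-151 + 701964\right) - 2099779}{-4986468} = \left(701813 - 2099779\right) \left(- \frac{1}{4986468}\right) = \left(-1397966\right) \left(- \frac{1}{4986468}\right) = \frac{698983}{2493234}$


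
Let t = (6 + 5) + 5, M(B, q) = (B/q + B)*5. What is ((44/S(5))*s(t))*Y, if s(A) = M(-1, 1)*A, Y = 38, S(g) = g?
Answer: -53504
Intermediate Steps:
M(B, q) = 5*B + 5*B/q (M(B, q) = (B + B/q)*5 = 5*B + 5*B/q)
t = 16 (t = 11 + 5 = 16)
s(A) = -10*A (s(A) = (5*(-1)*(1 + 1)/1)*A = (5*(-1)*1*2)*A = -10*A)
((44/S(5))*s(t))*Y = ((44/5)*(-10*16))*38 = ((44*(⅕))*(-160))*38 = ((44/5)*(-160))*38 = -1408*38 = -53504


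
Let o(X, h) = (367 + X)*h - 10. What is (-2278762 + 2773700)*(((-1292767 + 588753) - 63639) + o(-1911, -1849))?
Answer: 1033031129034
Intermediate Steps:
o(X, h) = -10 + h*(367 + X) (o(X, h) = h*(367 + X) - 10 = -10 + h*(367 + X))
(-2278762 + 2773700)*(((-1292767 + 588753) - 63639) + o(-1911, -1849)) = (-2278762 + 2773700)*(((-1292767 + 588753) - 63639) + (-10 + 367*(-1849) - 1911*(-1849))) = 494938*((-704014 - 63639) + (-10 - 678583 + 3533439)) = 494938*(-767653 + 2854846) = 494938*2087193 = 1033031129034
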